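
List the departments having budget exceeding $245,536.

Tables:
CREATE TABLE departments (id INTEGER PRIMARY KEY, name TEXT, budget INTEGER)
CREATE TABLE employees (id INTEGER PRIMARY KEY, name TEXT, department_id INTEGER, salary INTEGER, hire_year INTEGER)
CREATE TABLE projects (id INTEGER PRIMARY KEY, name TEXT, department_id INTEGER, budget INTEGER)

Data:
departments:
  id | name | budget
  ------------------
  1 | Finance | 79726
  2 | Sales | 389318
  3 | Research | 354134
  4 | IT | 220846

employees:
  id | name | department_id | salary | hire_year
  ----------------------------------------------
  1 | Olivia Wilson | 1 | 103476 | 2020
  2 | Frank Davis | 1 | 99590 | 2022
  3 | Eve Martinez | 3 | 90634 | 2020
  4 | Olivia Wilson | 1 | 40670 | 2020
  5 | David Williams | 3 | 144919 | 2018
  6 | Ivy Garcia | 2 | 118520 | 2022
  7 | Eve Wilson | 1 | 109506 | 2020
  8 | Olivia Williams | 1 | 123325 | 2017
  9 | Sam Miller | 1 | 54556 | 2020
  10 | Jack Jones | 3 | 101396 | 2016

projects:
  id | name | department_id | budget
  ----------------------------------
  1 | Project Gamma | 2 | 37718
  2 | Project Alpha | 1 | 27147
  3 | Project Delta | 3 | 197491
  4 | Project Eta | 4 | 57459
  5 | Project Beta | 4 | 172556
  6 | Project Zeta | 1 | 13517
SELECT name, budget FROM departments WHERE budget > 245536

Execution result:
name | budget
Sales | 389318
Research | 354134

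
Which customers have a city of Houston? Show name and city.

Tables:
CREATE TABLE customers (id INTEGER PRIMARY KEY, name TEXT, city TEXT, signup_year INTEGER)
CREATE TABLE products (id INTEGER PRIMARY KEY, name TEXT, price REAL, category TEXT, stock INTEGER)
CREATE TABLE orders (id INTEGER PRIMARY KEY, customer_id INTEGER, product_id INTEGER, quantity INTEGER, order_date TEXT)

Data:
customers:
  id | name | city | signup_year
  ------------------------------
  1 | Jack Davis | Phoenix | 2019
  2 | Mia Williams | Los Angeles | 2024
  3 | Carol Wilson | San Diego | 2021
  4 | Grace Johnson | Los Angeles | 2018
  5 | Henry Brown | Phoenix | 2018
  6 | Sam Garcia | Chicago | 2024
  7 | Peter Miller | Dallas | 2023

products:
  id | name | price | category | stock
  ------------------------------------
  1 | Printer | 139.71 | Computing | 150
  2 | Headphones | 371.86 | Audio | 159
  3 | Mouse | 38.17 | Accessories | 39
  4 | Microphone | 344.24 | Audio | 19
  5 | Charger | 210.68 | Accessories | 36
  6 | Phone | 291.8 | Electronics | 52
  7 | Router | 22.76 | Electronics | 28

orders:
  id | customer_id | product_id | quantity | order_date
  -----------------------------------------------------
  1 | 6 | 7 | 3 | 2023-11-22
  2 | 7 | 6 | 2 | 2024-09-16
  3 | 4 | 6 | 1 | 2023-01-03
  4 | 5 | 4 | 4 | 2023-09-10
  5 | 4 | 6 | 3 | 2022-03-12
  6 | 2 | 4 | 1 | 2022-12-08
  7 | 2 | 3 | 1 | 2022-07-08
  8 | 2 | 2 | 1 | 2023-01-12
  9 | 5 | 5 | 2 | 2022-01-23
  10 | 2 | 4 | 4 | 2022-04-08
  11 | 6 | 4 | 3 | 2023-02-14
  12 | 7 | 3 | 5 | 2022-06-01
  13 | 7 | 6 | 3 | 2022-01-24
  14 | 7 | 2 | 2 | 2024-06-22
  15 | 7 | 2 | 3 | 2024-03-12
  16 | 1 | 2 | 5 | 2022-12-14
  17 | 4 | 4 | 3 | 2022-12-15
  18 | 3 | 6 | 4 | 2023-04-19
SELECT name, city FROM customers WHERE city = 'Houston'

Execution result:
(no rows)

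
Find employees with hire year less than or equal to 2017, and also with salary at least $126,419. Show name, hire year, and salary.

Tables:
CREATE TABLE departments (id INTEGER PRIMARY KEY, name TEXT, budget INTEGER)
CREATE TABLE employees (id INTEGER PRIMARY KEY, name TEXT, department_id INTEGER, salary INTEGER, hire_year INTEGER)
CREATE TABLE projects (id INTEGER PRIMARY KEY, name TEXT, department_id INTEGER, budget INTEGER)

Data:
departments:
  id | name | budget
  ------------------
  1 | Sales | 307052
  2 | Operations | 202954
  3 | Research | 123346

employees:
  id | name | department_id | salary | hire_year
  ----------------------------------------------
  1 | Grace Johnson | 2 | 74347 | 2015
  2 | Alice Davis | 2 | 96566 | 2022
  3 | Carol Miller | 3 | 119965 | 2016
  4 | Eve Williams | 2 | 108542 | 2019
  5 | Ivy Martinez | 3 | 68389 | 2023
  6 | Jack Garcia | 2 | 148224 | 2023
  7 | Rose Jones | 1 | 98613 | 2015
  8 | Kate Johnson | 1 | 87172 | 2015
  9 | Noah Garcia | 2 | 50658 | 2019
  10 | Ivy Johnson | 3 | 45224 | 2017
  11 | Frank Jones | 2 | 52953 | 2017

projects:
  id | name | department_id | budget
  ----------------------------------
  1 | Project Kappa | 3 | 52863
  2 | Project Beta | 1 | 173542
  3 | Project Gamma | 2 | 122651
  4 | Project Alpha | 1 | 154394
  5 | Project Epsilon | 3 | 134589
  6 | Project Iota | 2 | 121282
SELECT name, hire_year, salary FROM employees WHERE hire_year <= 2017 AND salary >= 126419

Execution result:
(no rows)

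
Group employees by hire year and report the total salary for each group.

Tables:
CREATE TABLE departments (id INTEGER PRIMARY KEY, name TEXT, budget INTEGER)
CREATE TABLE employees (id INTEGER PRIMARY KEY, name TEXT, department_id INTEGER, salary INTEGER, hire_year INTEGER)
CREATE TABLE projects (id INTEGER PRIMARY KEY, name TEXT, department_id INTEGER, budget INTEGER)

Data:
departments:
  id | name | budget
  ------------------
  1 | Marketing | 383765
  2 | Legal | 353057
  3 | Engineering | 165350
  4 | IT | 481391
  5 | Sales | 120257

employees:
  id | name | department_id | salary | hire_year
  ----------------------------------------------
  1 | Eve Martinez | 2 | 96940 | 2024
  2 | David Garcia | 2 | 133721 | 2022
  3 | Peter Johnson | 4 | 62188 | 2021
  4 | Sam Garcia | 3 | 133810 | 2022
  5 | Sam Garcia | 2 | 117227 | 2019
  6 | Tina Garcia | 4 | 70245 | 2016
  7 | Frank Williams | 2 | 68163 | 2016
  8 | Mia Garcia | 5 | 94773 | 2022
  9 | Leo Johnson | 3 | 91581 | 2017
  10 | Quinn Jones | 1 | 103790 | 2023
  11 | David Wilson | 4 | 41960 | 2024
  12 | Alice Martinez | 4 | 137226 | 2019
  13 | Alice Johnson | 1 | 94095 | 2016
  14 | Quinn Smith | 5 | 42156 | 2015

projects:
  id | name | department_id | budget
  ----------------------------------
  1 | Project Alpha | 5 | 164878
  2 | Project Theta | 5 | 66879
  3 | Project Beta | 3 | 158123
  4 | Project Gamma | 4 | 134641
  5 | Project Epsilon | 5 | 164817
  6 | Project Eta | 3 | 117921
SELECT hire_year, SUM(salary) AS sum_salary FROM employees GROUP BY hire_year

Execution result:
hire_year | sum_salary
2015 | 42156
2016 | 232503
2017 | 91581
2019 | 254453
2021 | 62188
2022 | 362304
2023 | 103790
2024 | 138900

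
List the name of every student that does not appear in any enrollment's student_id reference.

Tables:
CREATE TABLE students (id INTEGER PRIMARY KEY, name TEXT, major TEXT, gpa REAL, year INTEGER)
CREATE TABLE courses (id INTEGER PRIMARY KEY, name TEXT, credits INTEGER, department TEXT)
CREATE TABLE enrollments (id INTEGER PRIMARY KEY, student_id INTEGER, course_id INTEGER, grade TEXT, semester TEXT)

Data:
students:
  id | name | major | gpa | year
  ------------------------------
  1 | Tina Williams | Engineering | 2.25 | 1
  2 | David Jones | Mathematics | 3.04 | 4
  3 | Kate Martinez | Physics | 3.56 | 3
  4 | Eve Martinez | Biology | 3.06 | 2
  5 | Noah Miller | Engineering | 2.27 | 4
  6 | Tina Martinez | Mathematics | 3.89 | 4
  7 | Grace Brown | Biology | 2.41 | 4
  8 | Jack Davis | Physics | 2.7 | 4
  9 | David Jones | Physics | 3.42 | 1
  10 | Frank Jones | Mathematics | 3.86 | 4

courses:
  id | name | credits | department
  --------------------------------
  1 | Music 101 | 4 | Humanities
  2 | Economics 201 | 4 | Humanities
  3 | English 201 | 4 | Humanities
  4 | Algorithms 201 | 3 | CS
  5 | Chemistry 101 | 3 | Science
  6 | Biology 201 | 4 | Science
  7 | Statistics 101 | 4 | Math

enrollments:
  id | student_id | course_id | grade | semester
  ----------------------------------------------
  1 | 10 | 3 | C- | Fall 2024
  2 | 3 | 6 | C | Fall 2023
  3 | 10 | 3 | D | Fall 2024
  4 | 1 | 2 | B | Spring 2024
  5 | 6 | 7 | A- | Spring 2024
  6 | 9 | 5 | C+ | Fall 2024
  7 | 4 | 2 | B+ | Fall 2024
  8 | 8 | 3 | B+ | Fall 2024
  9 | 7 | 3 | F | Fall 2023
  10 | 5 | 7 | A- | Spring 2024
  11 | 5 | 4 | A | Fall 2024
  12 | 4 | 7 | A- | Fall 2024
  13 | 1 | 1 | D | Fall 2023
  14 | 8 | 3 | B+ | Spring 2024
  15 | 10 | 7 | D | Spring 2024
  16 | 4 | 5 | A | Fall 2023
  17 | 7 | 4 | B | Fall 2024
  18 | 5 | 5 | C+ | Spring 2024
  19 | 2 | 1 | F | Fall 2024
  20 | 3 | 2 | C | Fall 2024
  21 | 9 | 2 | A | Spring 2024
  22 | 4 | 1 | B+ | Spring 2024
SELECT p.name FROM students p LEFT JOIN enrollments c ON c.student_id = p.id WHERE c.id IS NULL

Execution result:
(no rows)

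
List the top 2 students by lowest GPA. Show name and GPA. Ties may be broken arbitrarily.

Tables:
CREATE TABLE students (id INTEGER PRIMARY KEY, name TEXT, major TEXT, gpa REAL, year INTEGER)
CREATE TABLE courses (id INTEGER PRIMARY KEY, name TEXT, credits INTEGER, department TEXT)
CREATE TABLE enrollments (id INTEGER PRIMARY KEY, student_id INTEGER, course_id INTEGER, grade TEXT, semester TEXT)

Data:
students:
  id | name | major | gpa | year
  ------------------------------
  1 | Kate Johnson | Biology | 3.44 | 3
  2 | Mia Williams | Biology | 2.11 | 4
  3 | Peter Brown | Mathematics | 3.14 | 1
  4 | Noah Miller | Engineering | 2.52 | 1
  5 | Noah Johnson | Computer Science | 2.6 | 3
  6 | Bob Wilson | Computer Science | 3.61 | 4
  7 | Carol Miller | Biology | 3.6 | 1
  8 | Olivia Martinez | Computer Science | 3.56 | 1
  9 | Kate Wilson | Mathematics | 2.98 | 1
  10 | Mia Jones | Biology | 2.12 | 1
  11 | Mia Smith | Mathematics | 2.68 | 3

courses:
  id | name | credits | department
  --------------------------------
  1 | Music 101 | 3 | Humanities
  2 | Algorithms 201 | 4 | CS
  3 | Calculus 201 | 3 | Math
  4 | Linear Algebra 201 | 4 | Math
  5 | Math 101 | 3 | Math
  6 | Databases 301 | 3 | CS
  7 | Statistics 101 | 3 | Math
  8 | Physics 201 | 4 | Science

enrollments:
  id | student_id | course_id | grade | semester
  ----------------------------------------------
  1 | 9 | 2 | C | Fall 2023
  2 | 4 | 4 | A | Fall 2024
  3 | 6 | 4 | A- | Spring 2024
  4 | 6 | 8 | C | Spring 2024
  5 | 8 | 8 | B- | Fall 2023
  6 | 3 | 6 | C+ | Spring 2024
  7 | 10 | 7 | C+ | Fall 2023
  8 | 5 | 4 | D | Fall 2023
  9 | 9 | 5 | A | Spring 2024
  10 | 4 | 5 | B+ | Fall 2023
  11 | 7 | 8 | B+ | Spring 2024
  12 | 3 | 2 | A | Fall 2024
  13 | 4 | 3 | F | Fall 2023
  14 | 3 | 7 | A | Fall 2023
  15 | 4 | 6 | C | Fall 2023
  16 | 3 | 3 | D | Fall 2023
SELECT name, gpa FROM students ORDER BY gpa ASC LIMIT 2

Execution result:
name | gpa
Mia Williams | 2.11
Mia Jones | 2.12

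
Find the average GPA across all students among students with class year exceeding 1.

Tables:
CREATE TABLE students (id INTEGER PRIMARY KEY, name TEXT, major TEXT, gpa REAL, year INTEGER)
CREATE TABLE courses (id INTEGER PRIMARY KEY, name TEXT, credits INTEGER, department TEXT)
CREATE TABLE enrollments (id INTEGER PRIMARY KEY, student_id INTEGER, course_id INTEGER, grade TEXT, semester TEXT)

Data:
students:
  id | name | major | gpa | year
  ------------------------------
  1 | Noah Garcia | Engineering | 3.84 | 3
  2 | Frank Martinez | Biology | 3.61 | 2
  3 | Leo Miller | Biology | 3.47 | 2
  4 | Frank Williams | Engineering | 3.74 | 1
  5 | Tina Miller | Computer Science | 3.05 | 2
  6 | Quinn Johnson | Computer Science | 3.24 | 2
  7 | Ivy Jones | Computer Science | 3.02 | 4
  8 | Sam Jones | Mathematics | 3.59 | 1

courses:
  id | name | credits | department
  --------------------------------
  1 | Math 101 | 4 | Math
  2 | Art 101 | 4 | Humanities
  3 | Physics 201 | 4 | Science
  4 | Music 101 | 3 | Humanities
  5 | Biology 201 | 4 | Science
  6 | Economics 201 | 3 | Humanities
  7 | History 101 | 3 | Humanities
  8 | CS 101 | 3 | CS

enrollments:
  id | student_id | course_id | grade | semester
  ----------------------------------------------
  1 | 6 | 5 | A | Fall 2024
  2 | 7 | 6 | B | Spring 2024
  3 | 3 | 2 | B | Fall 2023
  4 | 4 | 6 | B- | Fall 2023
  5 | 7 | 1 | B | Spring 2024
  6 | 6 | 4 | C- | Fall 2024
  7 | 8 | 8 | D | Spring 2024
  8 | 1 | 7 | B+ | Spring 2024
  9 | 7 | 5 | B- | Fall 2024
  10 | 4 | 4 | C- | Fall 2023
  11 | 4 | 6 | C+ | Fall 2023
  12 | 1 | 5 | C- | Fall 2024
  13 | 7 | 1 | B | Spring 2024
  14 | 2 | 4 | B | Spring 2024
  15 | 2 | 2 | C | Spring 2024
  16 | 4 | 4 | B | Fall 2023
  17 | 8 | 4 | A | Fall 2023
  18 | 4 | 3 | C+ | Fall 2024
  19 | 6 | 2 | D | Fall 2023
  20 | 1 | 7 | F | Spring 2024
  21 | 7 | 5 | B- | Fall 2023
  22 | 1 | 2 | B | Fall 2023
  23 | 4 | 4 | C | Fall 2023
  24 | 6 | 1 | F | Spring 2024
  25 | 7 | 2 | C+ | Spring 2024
SELECT AVG(gpa) FROM students WHERE year > 1

Execution result:
3.37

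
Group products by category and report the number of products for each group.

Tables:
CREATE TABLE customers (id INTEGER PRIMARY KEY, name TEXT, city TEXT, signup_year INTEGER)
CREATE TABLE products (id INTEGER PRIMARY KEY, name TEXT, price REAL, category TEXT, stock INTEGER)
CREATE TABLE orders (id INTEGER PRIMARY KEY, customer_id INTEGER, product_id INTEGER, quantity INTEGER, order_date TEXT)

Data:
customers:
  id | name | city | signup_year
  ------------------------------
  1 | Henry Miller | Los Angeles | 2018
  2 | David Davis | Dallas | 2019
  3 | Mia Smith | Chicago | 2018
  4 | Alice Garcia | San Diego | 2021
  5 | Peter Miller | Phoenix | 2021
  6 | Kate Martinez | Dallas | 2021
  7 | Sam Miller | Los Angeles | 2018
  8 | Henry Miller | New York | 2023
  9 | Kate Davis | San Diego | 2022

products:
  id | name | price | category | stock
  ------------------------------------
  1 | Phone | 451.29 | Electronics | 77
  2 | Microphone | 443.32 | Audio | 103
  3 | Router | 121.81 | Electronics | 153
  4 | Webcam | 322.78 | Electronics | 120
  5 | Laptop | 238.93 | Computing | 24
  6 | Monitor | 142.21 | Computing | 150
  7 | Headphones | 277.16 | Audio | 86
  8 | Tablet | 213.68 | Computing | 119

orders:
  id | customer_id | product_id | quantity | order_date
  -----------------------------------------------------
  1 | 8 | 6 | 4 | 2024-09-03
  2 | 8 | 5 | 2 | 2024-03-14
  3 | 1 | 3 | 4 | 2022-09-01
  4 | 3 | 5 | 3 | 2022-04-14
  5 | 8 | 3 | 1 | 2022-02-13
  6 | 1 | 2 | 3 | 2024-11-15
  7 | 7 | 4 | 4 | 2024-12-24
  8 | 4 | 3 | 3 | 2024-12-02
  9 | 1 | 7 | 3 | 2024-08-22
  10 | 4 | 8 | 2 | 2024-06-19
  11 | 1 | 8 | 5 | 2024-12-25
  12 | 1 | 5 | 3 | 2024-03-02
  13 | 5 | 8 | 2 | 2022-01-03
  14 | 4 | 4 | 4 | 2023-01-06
SELECT category, COUNT(*) AS n FROM products GROUP BY category

Execution result:
category | n
Audio | 2
Computing | 3
Electronics | 3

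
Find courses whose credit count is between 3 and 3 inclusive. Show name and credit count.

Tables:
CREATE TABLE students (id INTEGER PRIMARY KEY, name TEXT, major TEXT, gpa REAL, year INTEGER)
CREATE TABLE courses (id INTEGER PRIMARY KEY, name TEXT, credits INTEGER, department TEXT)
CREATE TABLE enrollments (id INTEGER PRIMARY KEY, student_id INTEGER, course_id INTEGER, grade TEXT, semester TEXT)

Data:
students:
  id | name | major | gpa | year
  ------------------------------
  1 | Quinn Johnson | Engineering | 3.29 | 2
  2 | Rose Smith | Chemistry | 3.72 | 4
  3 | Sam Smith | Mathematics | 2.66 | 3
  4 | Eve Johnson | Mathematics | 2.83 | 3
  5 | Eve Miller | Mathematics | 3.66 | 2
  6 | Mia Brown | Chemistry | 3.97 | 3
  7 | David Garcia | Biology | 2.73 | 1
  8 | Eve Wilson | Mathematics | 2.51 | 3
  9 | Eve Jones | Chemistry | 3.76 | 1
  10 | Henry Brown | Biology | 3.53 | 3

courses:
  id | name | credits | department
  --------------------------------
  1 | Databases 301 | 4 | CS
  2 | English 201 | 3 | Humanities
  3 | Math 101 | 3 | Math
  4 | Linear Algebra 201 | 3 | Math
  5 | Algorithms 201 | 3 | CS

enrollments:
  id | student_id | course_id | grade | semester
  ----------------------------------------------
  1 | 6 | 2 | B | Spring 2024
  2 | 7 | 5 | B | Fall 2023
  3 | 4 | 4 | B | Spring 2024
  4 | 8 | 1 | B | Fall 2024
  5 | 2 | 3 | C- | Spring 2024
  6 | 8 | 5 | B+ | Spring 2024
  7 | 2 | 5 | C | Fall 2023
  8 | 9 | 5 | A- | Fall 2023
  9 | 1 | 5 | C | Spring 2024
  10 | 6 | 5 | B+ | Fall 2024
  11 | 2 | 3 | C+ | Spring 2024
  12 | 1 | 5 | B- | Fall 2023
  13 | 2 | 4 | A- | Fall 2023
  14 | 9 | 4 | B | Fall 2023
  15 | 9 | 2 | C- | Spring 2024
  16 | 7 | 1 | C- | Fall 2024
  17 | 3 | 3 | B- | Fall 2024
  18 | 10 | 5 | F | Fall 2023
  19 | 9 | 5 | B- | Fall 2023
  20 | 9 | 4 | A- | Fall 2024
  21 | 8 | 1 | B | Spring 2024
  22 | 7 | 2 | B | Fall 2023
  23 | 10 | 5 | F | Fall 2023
SELECT name, credits FROM courses WHERE credits BETWEEN 3 AND 3

Execution result:
name | credits
English 201 | 3
Math 101 | 3
Linear Algebra 201 | 3
Algorithms 201 | 3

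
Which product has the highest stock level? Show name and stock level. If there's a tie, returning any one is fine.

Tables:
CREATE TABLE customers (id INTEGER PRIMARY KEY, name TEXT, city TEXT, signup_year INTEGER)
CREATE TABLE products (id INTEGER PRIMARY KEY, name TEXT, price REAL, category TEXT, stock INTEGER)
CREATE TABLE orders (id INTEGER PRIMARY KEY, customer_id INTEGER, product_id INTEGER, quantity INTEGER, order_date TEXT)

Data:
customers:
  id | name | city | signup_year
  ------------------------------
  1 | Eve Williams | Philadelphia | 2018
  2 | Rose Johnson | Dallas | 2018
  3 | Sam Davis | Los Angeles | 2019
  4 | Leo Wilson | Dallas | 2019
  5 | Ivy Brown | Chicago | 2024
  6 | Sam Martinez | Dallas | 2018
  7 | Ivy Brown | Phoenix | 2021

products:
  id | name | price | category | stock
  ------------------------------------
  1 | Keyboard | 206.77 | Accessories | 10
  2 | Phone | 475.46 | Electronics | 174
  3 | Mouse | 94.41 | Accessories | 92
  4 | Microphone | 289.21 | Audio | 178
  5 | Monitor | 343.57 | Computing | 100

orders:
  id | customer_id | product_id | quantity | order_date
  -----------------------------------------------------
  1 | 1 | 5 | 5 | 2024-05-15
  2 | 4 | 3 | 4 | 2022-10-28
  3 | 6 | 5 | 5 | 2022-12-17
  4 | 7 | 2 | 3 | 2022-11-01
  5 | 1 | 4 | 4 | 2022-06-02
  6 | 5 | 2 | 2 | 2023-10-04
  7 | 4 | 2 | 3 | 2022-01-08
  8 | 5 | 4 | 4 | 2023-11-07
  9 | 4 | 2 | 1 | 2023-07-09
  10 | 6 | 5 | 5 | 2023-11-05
SELECT name, stock FROM products ORDER BY stock DESC LIMIT 1

Execution result:
name | stock
Microphone | 178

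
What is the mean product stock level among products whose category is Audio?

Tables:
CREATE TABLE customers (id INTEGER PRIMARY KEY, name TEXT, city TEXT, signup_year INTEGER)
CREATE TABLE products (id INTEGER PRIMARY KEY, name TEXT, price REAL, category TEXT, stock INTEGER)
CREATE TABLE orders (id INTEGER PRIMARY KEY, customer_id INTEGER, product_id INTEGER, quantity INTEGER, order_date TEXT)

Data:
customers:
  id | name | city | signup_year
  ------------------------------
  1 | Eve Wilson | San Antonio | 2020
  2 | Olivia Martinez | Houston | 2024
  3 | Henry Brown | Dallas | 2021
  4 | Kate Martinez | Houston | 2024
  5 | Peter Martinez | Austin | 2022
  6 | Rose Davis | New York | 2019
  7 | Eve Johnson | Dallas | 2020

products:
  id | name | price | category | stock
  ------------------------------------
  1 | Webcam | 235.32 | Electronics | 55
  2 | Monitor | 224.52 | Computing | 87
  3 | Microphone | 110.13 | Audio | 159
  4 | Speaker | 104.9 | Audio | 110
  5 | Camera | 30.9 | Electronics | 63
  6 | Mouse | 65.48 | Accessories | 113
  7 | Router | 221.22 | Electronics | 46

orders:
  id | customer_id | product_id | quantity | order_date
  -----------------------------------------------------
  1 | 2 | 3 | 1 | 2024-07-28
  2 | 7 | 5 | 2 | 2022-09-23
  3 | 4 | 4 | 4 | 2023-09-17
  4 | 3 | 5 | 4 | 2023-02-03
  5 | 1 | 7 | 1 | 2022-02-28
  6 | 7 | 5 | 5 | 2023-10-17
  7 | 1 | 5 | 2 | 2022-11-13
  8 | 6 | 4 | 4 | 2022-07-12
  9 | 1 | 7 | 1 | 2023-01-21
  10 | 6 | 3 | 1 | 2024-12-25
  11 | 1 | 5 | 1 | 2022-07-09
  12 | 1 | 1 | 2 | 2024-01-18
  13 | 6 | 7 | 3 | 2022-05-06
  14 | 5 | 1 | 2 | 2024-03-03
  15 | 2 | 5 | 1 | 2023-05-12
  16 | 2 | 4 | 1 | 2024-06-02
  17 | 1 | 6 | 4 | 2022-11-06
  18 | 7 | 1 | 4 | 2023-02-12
SELECT AVG(stock) FROM products WHERE category = 'Audio'

Execution result:
134.50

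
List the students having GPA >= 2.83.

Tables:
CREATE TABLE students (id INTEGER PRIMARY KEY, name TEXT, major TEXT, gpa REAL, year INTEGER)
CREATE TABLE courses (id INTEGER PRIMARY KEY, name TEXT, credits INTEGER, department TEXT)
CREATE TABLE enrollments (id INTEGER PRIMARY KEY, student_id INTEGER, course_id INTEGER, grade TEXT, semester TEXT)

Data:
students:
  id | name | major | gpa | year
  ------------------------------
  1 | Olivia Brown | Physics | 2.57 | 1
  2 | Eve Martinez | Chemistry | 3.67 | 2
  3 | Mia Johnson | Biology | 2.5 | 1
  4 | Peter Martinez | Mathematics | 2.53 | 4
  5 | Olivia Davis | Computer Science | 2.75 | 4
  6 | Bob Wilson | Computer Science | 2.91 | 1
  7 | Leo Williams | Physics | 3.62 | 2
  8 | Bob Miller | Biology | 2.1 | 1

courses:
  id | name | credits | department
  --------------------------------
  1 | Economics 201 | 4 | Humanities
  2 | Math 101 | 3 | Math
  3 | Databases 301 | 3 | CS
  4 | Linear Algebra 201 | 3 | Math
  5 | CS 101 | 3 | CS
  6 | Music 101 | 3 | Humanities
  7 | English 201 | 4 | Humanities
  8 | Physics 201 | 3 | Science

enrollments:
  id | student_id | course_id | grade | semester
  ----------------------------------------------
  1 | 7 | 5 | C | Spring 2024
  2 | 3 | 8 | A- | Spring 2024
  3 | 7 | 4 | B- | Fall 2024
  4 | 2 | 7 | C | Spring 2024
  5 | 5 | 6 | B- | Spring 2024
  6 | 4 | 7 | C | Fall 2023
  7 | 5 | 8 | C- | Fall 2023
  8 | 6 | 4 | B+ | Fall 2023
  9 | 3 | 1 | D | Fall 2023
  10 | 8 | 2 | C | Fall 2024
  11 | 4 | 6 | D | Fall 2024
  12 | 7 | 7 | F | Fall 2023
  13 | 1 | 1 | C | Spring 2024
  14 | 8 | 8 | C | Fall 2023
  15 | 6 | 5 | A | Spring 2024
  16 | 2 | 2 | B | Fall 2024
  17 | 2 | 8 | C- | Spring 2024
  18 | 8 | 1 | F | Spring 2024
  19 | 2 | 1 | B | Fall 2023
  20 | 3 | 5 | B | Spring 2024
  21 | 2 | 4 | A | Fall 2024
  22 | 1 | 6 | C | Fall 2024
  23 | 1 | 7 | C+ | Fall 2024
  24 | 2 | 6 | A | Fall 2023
SELECT name, gpa FROM students WHERE gpa >= 2.83

Execution result:
name | gpa
Eve Martinez | 3.67
Bob Wilson | 2.91
Leo Williams | 3.62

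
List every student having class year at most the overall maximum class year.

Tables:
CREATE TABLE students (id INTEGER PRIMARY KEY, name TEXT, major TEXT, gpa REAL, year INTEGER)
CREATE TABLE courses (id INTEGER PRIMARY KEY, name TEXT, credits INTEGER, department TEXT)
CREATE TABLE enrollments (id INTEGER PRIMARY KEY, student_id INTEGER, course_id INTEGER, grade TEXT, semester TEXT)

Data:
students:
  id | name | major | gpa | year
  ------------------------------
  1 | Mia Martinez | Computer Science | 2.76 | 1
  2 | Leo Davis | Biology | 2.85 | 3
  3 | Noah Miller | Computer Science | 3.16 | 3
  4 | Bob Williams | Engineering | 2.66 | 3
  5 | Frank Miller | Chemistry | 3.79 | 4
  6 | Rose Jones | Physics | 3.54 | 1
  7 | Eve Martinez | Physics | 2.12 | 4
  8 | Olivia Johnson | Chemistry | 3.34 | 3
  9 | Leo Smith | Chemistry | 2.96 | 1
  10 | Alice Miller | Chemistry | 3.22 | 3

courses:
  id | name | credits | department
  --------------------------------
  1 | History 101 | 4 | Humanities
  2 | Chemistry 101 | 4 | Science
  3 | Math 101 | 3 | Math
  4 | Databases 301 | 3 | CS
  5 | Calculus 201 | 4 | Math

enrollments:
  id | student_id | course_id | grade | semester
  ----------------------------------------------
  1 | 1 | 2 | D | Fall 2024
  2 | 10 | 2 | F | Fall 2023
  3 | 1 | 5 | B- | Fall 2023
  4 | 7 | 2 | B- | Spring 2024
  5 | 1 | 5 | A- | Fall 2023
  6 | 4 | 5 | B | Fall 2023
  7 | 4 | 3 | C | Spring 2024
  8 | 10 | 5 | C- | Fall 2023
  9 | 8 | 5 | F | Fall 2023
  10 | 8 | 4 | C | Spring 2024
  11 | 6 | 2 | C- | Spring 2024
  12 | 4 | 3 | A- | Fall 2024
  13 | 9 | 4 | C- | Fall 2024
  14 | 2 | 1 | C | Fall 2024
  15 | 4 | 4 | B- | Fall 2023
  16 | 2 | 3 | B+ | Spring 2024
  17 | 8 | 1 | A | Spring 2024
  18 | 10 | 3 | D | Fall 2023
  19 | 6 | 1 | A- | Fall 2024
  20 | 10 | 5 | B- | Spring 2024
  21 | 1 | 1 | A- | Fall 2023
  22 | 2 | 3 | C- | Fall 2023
SELECT name, year FROM students WHERE year <= (SELECT MAX(year) FROM students)

Execution result:
name | year
Mia Martinez | 1
Leo Davis | 3
Noah Miller | 3
Bob Williams | 3
Frank Miller | 4
Rose Jones | 1
Eve Martinez | 4
Olivia Johnson | 3
Leo Smith | 1
Alice Miller | 3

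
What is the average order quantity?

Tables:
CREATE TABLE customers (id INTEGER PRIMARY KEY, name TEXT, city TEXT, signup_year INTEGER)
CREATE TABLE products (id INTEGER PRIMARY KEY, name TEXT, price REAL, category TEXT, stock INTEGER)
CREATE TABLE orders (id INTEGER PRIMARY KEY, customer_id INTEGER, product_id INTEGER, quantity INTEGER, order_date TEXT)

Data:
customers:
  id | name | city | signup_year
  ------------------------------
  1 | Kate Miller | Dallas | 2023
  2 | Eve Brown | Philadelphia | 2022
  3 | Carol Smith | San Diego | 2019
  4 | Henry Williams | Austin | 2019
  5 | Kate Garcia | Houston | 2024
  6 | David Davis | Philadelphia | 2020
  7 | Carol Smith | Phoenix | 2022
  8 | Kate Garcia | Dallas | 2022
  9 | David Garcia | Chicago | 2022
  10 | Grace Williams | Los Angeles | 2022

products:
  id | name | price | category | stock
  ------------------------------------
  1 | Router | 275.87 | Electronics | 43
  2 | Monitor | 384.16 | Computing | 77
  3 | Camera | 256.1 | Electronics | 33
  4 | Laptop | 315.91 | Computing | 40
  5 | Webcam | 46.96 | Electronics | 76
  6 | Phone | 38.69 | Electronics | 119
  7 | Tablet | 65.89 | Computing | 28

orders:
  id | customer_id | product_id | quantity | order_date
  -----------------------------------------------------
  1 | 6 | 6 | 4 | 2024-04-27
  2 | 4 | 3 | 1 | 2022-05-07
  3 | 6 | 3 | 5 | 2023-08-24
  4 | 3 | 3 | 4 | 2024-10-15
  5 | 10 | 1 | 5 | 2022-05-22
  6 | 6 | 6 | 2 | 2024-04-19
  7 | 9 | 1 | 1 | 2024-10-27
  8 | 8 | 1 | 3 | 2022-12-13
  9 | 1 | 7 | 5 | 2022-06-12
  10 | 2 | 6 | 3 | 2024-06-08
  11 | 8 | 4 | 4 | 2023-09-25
SELECT AVG(quantity) FROM orders

Execution result:
3.36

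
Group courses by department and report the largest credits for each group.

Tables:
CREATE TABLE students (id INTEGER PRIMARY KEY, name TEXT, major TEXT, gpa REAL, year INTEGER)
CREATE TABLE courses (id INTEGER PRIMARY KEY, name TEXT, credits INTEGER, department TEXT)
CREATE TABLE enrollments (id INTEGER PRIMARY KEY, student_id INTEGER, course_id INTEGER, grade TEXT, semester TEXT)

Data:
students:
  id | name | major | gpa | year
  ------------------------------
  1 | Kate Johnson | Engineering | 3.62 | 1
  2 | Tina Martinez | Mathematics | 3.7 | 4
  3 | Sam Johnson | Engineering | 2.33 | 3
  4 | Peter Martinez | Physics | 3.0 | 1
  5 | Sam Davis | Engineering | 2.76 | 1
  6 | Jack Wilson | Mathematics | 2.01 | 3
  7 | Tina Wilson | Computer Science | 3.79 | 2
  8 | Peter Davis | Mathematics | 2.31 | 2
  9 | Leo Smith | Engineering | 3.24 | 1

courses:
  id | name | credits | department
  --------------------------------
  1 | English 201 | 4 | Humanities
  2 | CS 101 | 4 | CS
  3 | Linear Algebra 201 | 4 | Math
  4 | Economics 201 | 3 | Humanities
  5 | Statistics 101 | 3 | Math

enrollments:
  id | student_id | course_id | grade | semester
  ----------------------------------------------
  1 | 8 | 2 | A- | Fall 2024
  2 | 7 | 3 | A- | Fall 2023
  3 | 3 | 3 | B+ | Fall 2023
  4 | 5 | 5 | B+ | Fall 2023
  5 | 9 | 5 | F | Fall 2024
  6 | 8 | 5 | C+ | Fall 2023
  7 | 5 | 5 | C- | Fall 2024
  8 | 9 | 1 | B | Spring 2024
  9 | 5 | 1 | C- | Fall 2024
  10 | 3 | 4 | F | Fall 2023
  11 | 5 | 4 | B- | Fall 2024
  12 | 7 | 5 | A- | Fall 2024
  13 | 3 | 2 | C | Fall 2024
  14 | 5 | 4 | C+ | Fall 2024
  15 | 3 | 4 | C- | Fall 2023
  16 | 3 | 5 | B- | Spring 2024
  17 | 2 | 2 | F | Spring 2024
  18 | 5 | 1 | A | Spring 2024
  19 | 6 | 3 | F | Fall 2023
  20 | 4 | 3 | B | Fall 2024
SELECT department, MAX(credits) AS max_credits FROM courses GROUP BY department

Execution result:
department | max_credits
CS | 4
Humanities | 4
Math | 4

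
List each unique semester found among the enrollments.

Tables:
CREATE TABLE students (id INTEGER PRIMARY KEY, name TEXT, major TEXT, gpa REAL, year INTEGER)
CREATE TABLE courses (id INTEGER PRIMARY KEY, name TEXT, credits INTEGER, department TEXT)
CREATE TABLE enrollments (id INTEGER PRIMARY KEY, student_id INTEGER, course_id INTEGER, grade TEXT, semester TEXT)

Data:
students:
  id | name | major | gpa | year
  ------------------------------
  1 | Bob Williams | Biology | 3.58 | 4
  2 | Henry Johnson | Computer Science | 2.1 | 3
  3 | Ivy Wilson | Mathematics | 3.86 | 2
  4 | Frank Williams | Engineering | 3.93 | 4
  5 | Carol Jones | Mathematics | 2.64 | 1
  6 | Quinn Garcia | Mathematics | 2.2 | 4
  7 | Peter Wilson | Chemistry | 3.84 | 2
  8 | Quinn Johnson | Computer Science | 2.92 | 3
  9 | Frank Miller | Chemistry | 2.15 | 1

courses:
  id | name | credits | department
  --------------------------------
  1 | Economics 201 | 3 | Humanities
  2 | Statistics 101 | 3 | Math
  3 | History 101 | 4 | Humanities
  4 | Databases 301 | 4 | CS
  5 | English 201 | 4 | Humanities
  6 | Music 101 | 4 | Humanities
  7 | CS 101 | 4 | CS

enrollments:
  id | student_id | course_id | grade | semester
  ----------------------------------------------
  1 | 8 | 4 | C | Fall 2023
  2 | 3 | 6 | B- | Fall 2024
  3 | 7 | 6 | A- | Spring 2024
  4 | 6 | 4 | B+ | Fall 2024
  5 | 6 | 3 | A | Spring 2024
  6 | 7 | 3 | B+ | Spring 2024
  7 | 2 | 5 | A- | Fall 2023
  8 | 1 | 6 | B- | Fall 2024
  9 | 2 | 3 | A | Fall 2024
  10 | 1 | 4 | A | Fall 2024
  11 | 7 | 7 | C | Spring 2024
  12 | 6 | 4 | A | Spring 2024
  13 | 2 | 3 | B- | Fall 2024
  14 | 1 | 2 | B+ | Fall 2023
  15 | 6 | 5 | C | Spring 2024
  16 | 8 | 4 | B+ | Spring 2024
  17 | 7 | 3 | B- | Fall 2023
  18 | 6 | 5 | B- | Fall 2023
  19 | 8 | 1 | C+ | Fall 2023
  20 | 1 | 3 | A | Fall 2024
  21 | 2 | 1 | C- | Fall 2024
SELECT DISTINCT semester FROM enrollments

Execution result:
semester
Fall 2023
Fall 2024
Spring 2024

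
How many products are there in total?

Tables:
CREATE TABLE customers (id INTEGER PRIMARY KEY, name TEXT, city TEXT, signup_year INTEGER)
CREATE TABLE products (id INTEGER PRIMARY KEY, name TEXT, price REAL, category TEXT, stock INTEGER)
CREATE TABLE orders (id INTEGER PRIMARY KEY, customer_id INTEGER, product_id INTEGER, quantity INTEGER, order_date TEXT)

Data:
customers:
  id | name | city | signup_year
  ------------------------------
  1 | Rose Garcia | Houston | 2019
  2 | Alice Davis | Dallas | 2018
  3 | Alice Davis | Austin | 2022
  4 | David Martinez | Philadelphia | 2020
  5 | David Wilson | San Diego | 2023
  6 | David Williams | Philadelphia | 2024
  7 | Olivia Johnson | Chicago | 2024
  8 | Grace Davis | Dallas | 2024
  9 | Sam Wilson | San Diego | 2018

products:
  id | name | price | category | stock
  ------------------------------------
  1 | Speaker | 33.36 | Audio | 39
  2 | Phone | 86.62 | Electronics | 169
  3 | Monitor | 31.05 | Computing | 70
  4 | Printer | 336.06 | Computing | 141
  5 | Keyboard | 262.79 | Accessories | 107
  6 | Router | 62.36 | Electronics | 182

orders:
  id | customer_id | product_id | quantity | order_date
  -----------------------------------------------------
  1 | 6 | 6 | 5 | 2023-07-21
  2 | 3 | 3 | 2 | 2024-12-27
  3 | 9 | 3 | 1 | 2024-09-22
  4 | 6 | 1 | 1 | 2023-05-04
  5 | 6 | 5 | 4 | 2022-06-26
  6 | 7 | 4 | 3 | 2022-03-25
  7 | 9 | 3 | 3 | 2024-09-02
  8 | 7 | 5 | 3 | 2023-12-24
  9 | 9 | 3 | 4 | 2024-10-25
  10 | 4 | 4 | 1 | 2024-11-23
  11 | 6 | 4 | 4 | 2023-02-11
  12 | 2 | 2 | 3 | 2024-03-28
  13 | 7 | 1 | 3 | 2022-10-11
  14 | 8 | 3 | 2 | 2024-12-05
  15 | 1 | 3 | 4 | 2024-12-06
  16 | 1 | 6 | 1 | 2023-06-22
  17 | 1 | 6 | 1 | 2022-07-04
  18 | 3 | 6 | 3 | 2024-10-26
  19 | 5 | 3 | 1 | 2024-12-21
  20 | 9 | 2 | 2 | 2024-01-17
SELECT COUNT(*) FROM products

Execution result:
6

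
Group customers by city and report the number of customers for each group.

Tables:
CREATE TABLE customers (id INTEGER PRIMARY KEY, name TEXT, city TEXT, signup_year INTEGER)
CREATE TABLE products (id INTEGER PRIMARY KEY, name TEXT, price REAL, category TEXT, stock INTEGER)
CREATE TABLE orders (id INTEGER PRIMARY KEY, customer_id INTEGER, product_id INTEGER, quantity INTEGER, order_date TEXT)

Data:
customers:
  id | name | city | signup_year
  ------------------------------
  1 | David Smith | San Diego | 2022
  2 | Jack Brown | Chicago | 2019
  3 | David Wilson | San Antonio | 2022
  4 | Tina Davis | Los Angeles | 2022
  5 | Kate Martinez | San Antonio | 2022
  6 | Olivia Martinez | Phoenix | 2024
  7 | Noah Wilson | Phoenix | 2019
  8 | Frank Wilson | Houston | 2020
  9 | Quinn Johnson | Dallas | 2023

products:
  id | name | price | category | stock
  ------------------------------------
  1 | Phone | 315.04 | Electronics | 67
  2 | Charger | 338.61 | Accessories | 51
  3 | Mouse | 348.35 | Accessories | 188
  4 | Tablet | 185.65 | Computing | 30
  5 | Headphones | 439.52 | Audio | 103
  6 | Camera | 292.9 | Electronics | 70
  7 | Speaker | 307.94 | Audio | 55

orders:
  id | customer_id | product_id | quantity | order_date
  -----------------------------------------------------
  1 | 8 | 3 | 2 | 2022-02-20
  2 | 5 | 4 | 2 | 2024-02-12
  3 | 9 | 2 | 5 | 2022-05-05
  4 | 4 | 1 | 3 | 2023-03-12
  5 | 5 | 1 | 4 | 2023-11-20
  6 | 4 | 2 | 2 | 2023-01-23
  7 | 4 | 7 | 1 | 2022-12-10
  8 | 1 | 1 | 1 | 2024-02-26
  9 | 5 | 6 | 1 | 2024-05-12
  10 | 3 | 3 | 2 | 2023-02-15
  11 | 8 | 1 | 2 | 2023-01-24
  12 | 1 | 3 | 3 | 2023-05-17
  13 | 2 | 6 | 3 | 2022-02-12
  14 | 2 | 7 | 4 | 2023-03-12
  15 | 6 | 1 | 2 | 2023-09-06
SELECT city, COUNT(*) AS n FROM customers GROUP BY city

Execution result:
city | n
Chicago | 1
Dallas | 1
Houston | 1
Los Angeles | 1
Phoenix | 2
San Antonio | 2
San Diego | 1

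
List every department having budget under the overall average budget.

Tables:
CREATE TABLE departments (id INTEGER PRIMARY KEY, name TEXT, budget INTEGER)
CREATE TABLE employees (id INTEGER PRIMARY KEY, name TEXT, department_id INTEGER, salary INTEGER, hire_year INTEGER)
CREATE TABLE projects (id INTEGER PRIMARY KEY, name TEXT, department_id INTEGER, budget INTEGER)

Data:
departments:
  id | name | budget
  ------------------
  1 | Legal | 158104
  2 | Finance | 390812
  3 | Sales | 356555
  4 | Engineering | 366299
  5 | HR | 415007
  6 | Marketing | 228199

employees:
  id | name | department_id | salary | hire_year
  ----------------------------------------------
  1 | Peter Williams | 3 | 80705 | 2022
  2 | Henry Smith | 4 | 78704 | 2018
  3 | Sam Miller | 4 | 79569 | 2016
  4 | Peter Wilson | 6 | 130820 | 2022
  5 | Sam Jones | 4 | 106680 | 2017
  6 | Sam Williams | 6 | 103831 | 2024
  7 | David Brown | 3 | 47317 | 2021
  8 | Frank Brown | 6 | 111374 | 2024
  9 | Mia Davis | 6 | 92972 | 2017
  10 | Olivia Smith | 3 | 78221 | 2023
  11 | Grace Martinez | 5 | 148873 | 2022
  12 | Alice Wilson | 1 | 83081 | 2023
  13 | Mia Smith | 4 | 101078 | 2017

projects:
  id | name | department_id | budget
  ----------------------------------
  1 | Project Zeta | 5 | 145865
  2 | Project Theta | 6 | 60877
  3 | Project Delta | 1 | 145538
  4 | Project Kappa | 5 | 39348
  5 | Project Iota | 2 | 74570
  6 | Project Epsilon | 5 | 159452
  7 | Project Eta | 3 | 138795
SELECT name, budget FROM departments WHERE budget < (SELECT AVG(budget) FROM departments)

Execution result:
name | budget
Legal | 158104
Marketing | 228199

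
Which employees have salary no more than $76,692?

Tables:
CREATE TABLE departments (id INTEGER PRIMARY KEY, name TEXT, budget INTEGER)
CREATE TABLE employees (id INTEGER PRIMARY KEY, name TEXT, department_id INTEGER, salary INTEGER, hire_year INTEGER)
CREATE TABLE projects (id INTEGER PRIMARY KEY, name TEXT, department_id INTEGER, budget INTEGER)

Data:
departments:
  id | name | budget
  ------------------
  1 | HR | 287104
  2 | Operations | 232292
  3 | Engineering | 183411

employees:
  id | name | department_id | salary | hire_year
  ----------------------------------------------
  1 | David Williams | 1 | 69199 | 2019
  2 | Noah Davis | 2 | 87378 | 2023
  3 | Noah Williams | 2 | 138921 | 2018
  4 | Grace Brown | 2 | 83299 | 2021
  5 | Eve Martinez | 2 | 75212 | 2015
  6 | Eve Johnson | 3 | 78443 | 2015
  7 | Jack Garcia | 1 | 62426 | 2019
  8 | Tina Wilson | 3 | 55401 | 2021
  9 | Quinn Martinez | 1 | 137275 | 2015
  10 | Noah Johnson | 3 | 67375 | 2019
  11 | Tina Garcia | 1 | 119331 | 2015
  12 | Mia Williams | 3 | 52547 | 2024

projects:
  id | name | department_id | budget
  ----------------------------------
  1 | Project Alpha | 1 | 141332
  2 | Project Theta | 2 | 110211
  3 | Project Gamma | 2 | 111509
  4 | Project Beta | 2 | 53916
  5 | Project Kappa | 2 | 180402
SELECT name, salary FROM employees WHERE salary <= 76692

Execution result:
name | salary
David Williams | 69199
Eve Martinez | 75212
Jack Garcia | 62426
Tina Wilson | 55401
Noah Johnson | 67375
Mia Williams | 52547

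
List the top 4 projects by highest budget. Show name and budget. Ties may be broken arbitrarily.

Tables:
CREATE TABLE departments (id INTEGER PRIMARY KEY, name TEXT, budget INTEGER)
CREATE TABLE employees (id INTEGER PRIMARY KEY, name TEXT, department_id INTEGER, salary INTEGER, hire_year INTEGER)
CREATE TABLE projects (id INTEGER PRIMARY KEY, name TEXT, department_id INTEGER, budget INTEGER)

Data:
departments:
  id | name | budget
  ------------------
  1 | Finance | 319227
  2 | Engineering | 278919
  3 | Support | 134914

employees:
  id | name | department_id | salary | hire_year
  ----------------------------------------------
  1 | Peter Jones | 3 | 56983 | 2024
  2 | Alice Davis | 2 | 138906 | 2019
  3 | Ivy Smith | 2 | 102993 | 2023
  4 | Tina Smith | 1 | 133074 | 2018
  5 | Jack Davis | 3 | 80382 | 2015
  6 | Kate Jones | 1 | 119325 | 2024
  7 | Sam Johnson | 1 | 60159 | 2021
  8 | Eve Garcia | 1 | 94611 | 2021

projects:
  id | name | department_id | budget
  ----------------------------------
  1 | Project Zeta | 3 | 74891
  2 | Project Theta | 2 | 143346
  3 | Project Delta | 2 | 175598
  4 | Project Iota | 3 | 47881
SELECT name, budget FROM projects ORDER BY budget DESC LIMIT 4

Execution result:
name | budget
Project Delta | 175598
Project Theta | 143346
Project Zeta | 74891
Project Iota | 47881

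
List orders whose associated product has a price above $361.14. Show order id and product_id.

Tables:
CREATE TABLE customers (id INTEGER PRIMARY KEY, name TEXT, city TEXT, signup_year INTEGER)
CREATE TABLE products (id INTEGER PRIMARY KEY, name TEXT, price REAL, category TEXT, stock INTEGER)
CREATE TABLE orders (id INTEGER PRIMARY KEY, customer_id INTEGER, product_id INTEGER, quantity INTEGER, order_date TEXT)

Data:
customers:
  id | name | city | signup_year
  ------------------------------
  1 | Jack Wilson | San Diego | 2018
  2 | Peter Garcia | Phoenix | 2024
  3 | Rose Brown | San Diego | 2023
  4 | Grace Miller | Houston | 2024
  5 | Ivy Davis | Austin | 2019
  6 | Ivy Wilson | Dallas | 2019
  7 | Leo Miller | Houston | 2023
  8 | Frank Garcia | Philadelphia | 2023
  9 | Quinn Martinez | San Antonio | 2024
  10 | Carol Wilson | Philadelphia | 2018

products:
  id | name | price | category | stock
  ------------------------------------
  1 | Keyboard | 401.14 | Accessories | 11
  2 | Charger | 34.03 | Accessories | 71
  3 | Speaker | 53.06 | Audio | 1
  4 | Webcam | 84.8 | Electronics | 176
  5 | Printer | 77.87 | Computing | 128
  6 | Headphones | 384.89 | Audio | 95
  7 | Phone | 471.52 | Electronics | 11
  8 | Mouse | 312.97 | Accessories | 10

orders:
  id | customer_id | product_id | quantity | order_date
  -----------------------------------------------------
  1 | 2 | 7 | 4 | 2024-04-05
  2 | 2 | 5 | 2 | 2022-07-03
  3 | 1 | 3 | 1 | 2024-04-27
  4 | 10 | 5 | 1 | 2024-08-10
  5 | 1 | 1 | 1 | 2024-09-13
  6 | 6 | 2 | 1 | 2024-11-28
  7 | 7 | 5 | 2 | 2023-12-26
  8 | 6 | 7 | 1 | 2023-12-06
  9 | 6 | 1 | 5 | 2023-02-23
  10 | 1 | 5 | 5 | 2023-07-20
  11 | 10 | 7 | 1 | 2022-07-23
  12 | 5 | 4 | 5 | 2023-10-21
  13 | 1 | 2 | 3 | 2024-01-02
SELECT id, product_id FROM orders WHERE product_id IN (SELECT id FROM products WHERE price > 361.14)

Execution result:
id | product_id
1 | 7
5 | 1
8 | 7
9 | 1
11 | 7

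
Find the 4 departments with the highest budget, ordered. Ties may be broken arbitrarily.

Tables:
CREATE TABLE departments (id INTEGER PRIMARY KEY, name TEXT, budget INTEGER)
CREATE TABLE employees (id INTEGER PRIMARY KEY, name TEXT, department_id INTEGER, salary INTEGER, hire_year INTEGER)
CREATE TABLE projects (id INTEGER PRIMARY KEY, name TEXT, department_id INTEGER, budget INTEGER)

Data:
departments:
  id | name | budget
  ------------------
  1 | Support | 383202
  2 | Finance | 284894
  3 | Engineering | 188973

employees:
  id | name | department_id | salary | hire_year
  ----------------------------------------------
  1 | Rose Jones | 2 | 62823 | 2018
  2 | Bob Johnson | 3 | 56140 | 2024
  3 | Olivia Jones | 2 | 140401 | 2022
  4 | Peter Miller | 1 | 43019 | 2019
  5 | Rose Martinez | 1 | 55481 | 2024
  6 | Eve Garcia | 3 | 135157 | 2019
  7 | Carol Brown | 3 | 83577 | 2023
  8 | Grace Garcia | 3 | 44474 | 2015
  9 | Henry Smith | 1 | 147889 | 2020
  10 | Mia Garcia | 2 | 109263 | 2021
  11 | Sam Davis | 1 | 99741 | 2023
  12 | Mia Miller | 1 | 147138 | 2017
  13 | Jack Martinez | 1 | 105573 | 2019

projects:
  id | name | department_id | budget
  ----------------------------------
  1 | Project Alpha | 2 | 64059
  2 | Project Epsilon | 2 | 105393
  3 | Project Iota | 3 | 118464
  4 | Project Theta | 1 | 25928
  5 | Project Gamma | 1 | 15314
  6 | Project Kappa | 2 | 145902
SELECT name, budget FROM departments ORDER BY budget DESC LIMIT 4

Execution result:
name | budget
Support | 383202
Finance | 284894
Engineering | 188973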